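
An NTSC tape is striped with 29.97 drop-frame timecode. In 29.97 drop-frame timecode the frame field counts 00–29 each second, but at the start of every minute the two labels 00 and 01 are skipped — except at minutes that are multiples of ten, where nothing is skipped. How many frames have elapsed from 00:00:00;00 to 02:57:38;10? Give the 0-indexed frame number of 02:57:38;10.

319430

Complete 10-minute blocks: 17, each 17982 frames → 305694.
Remaining 7 whole minutes in the current block: 1800 + 6 × 1798 = 12588 frames.
Within the current minute: 38 × 30 + 10 − 2 = 1148 (labels ;00/;01 skipped at this minute). Total = 305694 + 12588 + 1148 = 319430.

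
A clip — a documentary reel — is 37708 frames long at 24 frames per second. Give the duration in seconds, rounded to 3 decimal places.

Running time = 37708 × 1/24 = 9427/6 s ≈ 1571.167 s.

1571.167 seconds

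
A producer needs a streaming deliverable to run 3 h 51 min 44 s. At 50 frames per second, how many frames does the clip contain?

695200 frames

3 h 51 min 44 s = 13904 s.
Frames = 13904 × 50 = 695200.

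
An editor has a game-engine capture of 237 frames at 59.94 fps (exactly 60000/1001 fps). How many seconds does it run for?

Running time = 237 / (60000/1001) = 3.95395 s.

3.95395 seconds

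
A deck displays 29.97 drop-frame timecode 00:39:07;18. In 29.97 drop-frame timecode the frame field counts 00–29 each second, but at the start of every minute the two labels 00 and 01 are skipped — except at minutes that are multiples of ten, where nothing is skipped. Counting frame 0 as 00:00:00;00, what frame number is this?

As if non-drop at 30 labels/s: (0 × 3600 + 39 × 60 + 7) × 30 + 18 = 70428.
Minute boundaries passed: 39; those not divisible by 10: 39 − 3 = 36; dropped labels = 2 × 36 = 72.
Actual frame index = 70428 − 72 = 70356.

70356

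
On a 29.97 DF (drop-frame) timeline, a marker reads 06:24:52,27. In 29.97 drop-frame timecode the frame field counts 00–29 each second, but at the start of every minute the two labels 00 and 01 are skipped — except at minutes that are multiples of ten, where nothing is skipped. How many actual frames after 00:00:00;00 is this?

692095

As if non-drop at 30 labels/s: (6 × 3600 + 24 × 60 + 52) × 30 + 27 = 692787.
Minute boundaries passed: 384; those not divisible by 10: 384 − 38 = 346; dropped labels = 2 × 346 = 692.
Actual frame index = 692787 − 692 = 692095.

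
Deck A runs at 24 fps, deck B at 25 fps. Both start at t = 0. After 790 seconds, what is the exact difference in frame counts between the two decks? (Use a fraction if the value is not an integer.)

A emits 24 × 790 = 18960 frames; B emits 25 × 790 = 19750.
Difference = 790 frames; B is ahead of A.

790 frames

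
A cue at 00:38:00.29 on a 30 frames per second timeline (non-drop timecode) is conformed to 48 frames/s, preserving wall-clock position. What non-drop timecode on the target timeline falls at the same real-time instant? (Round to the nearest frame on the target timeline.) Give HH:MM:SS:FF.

Source frame index: (0×3600 + 38×60 + 0) × 30 + 29 = 68429.
Real time: 68429 / (30) = 68429/30 s.
Target frame: (68429/30) × (48) = 547432/5 ≈ 109486.400 → 109486.
At 48 labels/s: frame 109486 → 00:38:00:46.

00:38:00:46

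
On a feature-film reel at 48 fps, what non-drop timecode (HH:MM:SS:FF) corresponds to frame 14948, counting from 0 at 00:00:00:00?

14948 ÷ 48 = 311 full seconds, remainder 20 frames.
311 s = 0 h 5 min 11 s.
Timecode: 00:05:11:20.

00:05:11:20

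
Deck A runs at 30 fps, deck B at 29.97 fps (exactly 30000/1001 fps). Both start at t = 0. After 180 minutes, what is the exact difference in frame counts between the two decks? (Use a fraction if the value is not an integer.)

180 min = 10800 s.
A emits 30 × 10800 = 324000 frames; B emits 30000/1001 × 10800 = 324000000/1001.
Difference = 324000/1001 frames (≈ 323.6763); B is behind A.

324000/1001 frames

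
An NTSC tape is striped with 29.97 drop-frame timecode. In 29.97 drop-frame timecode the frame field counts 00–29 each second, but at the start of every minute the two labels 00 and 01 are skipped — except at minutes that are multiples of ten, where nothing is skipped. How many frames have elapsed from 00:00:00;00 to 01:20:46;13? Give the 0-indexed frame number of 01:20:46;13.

Complete 10-minute blocks: 8, each 17982 frames → 143856.
Remaining 0 whole minutes in the current block: 0 frames.
Within the current minute: 46 × 30 + 13 = 1393. Total = 143856 + 0 + 1393 = 145249.

145249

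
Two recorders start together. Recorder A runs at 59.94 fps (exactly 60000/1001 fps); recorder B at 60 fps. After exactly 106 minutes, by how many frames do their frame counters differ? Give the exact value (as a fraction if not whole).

381600/1001 frames

106 min = 6360 s.
A emits 60000/1001 × 6360 = 381600000/1001 frames; B emits 60 × 6360 = 381600.
Difference = 381600/1001 frames (≈ 381.2188); B is ahead of A.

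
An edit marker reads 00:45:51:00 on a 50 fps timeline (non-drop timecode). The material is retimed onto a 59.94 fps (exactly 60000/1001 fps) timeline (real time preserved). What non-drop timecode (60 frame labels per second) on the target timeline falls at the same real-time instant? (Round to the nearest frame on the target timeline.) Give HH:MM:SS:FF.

Source frame index: (0×3600 + 45×60 + 51) × 50 + 0 = 137550.
Real time: 137550 / (50) = 2751 s.
Target frame: (2751) × (60000/1001) = 23580000/143 ≈ 164895.105 → 164895.
At 60 labels/s: frame 164895 → 00:45:48:15.

00:45:48:15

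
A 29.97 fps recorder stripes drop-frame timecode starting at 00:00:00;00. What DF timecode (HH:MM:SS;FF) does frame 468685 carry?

04:20:38;13

Ten DF minutes hold 17982 frames, so frame 468685 lies in block 26 (frames 467532–485513) with 1153 frames into that block.
The block's first minute is 1800 frames and the rest 1798 each; 1153 frames reaches minute 0, so 26 × 18 + 0 × 2 = 468 labels have been skipped so far.
Adding those back, label number 468685 + 468 = 469153 at 30 labels/s is 15638 s + 13 f = 4 h 20 min 38 s frame 13, i.e. 04:20:38;13.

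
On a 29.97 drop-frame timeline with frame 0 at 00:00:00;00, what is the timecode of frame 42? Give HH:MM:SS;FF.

Ten DF minutes hold 17982 frames, so frame 42 lies in block 0 (frames 0–17981) with 42 frames into that block.
The block's first minute is 1800 frames and the rest 1798 each; 42 frames reaches minute 0, so 0 × 18 + 0 × 2 = 0 labels have been skipped so far.
Adding those back, label number 42 + 0 = 42 at 30 labels/s is 1 s + 12 f = 0 h 0 min 1 s frame 12, i.e. 00:00:01;12.

00:00:01;12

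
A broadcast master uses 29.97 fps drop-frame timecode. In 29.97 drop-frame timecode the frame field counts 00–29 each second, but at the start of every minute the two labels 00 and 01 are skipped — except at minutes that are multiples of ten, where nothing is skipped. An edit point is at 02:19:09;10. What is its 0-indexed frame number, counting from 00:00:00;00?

250228

As if non-drop at 30 labels/s: (2 × 3600 + 19 × 60 + 9) × 30 + 10 = 250480.
Minute boundaries passed: 139; those not divisible by 10: 139 − 13 = 126; dropped labels = 2 × 126 = 252.
Actual frame index = 250480 − 252 = 250228.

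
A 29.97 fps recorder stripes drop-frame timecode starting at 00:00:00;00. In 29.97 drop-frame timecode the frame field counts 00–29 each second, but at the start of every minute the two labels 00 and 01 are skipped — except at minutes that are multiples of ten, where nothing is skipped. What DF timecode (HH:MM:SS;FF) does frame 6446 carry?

Ten DF minutes hold 17982 frames, so frame 6446 lies in block 0 (frames 0–17981) with 6446 frames into that block.
The block's first minute is 1800 frames and the rest 1798 each; 6446 frames reaches minute 3, so 0 × 18 + 3 × 2 = 6 labels have been skipped so far.
Adding those back, label number 6446 + 6 = 6452 at 30 labels/s is 215 s + 2 f = 0 h 3 min 35 s frame 2, i.e. 00:03:35;02.

00:03:35;02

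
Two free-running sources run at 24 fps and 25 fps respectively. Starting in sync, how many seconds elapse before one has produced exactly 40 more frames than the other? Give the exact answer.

40 seconds

The gap grows by |25 − 24| = 1 frame per second.
Time for a 40-frame gap: 40 ÷ (1) = 40 s.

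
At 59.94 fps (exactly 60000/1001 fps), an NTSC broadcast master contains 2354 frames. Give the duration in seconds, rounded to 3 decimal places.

39.273 seconds

Running time = 2354 × 1001/60000 = 1178177/30000 s ≈ 39.273 s.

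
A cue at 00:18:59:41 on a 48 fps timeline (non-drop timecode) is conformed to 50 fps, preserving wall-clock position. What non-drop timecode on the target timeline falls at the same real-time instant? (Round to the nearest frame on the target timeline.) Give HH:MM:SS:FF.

Source frame index: (0×3600 + 18×60 + 59) × 48 + 41 = 54713.
Real time: 54713 / (48) = 54713/48 s.
Target frame: (54713/48) × (50) = 1367825/24 ≈ 56992.708 → 56993.
At 50 labels/s: frame 56993 → 00:18:59:43.

00:18:59:43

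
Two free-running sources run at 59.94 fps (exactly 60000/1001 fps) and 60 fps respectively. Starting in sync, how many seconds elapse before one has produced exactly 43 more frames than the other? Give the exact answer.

43043/60 seconds

The gap grows by |60 − 60000/1001| = 60/1001 frames per second.
Time for a 43-frame gap: 43 ÷ (60/1001) = 43043/60 s.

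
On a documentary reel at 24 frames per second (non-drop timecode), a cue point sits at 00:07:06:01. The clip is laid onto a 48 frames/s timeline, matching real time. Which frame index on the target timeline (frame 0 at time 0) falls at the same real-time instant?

frame 20450

Source frame index: (0×3600 + 7×60 + 6) × 24 + 1 = 10225.
Real time: 10225 / (24) = 10225/24 s.
Target frame: (10225/24) × (48) = 20450.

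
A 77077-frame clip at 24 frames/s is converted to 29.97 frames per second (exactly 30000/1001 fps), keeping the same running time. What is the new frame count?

96250 frames

Target frames = source frames × (target rate / source rate) = 77077 × (30000/1001)/(24) = 77077 × 1250/1001 = 96250.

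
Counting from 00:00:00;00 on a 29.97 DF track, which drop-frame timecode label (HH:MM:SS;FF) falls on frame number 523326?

04:51:01;20

Each 10-minute DF block holds 10 × 60 × 30 − 9 × 2 = 17982 frames. 523326 ÷ 17982 → 29 full blocks, remainder 1848.
Within the partial block the first minute is 1800 frames and each further minute 1798, so 1 further minute boundary passed. Total skipped labels = 18 × 29 + 2 × 1 = 524.
Non-drop label index = 523326 + 524 = 523850; at 30 labels/s that is 04:51:01:20, i.e. DF 04:51:01;20.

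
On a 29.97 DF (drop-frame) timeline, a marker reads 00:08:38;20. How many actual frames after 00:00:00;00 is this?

15544

Complete 10-minute blocks: 0, each 17982 frames → 0.
Remaining 8 whole minutes in the current block: 1800 + 7 × 1798 = 14386 frames.
Within the current minute: 38 × 30 + 20 − 2 = 1158 (labels ;00/;01 skipped at this minute). Total = 0 + 14386 + 1158 = 15544.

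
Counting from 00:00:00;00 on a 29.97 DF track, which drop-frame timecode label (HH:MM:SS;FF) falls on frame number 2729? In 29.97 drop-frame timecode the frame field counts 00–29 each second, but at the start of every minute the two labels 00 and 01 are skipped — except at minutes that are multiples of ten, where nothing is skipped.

Ten DF minutes hold 17982 frames, so frame 2729 lies in block 0 (frames 0–17981) with 2729 frames into that block.
The block's first minute is 1800 frames and the rest 1798 each; 2729 frames reaches minute 1, so 0 × 18 + 1 × 2 = 2 labels have been skipped so far.
Adding those back, label number 2729 + 2 = 2731 at 30 labels/s is 91 s + 1 f = 0 h 1 min 31 s frame 1, i.e. 00:01:31;01.

00:01:31;01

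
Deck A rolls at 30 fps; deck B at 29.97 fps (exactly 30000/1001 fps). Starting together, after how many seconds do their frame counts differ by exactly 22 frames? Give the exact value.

The gap grows by |30000/1001 − 30| = 30/1001 frames per second.
Time for a 22-frame gap: 22 ÷ (30/1001) = 11011/15 s.

11011/15 seconds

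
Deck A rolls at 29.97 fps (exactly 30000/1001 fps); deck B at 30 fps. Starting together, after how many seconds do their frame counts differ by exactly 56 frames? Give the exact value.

28028/15 seconds

The gap grows by |30 − 30000/1001| = 30/1001 frames per second.
Time for a 56-frame gap: 56 ÷ (30/1001) = 28028/15 s.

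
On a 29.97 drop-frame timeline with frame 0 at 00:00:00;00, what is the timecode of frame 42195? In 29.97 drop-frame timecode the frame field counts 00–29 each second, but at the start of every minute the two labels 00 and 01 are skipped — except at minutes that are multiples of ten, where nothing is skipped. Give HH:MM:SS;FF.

Ten DF minutes hold 17982 frames, so frame 42195 lies in block 2 (frames 35964–53945) with 6231 frames into that block.
The block's first minute is 1800 frames and the rest 1798 each; 6231 frames reaches minute 3, so 2 × 18 + 3 × 2 = 42 labels have been skipped so far.
Adding those back, label number 42195 + 42 = 42237 at 30 labels/s is 1407 s + 27 f = 0 h 23 min 27 s frame 27, i.e. 00:23:27;27.

00:23:27;27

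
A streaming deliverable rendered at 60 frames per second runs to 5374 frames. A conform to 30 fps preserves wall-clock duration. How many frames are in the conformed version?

2687 frames

Target frames = source frames × (target rate / source rate) = 5374 × (30)/(60) = 5374 × 1/2 = 2687.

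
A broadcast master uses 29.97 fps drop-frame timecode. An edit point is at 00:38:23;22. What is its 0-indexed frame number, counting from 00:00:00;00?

69042

Complete 10-minute blocks: 3, each 17982 frames → 53946.
Remaining 8 whole minutes in the current block: 1800 + 7 × 1798 = 14386 frames.
Within the current minute: 23 × 30 + 22 − 2 = 710 (labels ;00/;01 skipped at this minute). Total = 53946 + 14386 + 710 = 69042.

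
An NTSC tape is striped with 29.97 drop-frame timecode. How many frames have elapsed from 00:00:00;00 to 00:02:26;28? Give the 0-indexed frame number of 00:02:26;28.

4404

Complete 10-minute blocks: 0, each 17982 frames → 0.
Remaining 2 whole minutes in the current block: 1800 + 1 × 1798 = 3598 frames.
Within the current minute: 26 × 30 + 28 − 2 = 806 (labels ;00/;01 skipped at this minute). Total = 0 + 3598 + 806 = 4404.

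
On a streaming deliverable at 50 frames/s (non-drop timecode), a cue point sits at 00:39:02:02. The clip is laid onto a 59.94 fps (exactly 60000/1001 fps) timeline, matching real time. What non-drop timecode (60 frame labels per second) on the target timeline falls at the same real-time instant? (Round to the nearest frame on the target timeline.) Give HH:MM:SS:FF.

Source frame index: (0×3600 + 39×60 + 2) × 50 + 2 = 117102.
Real time: 117102 / (50) = 58551/25 s.
Target frame: (58551/25) × (60000/1001) = 140522400/1001 ≈ 140382.018 → 140382.
At 60 labels/s: frame 140382 → 00:38:59:42.

00:38:59:42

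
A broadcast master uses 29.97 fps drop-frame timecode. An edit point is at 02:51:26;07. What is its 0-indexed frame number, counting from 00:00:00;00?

Complete 10-minute blocks: 17, each 17982 frames → 305694.
Remaining 1 whole minute in the current block: 1800 + 0 × 1798 = 1800 frames.
Within the current minute: 26 × 30 + 7 − 2 = 785 (labels ;00/;01 skipped at this minute). Total = 305694 + 1800 + 785 = 308279.

308279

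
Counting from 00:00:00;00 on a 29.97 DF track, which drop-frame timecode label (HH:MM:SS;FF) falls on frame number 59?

00:00:01;29

Ten DF minutes hold 17982 frames, so frame 59 lies in block 0 (frames 0–17981) with 59 frames into that block.
The block's first minute is 1800 frames and the rest 1798 each; 59 frames reaches minute 0, so 0 × 18 + 0 × 2 = 0 labels have been skipped so far.
Adding those back, label number 59 + 0 = 59 at 30 labels/s is 1 s + 29 f = 0 h 0 min 1 s frame 29, i.e. 00:00:01;29.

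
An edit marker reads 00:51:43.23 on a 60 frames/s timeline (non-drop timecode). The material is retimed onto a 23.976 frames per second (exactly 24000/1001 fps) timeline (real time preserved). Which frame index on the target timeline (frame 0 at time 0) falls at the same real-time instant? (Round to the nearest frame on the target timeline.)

frame 74407

Source frame index: (0×3600 + 51×60 + 43) × 60 + 23 = 186203.
Real time: 186203 / (60) = 186203/60 s.
Target frame: (186203/60) × (24000/1001) = 74481200/1001 ≈ 74406.793 → 74407.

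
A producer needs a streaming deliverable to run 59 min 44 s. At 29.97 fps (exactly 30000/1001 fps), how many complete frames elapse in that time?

59 min 44 s = 3584 s.
Frames = 3584 × 30000/1001 = 15360000/143 ≈ 107412.5874.
Complete frames: 107412.

107412 frames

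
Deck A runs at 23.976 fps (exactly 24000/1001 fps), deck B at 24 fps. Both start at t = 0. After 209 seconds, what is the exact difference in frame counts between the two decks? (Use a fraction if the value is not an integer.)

A emits 24000/1001 × 209 = 456000/91 frames; B emits 24 × 209 = 5016.
Difference = 456/91 frames (≈ 5.0110); B is ahead of A.

456/91 frames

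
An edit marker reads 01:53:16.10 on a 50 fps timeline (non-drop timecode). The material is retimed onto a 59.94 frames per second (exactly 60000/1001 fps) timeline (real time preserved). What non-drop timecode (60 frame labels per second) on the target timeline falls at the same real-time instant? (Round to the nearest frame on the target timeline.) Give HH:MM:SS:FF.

Source frame index: (1×3600 + 53×60 + 16) × 50 + 10 = 339810.
Real time: 339810 / (50) = 33981/5 s.
Target frame: (33981/5) × (60000/1001) = 407772000/1001 ≈ 407364.635 → 407365.
At 60 labels/s: frame 407365 → 01:53:09:25.

01:53:09:25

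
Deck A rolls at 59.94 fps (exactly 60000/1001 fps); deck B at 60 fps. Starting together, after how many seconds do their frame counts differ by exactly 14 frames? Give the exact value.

The gap grows by |60 − 60000/1001| = 60/1001 frames per second.
Time for a 14-frame gap: 14 ÷ (60/1001) = 7007/30 s.

7007/30 seconds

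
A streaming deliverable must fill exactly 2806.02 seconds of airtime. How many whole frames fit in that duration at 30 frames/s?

Frames = 2806.02 × 30 = 420903/5 ≈ 84180.6000.
Complete frames: 84180.

84180 frames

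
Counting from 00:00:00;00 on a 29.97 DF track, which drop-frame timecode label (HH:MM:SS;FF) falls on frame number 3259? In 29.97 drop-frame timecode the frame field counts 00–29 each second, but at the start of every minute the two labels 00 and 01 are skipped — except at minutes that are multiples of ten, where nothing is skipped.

Ten DF minutes hold 17982 frames, so frame 3259 lies in block 0 (frames 0–17981) with 3259 frames into that block.
The block's first minute is 1800 frames and the rest 1798 each; 3259 frames reaches minute 1, so 0 × 18 + 1 × 2 = 2 labels have been skipped so far.
Adding those back, label number 3259 + 2 = 3261 at 30 labels/s is 108 s + 21 f = 0 h 1 min 48 s frame 21, i.e. 00:01:48;21.

00:01:48;21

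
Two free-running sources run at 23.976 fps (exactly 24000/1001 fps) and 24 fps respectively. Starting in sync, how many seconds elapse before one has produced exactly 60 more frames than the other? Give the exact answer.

2502.5 seconds

The gap grows by |24 − 24000/1001| = 24/1001 frames per second.
Time for a 60-frame gap: 60 ÷ (24/1001) = 2502.5 s.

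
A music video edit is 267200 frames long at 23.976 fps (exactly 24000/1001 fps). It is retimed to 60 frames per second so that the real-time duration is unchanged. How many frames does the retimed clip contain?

668668 frames

Target frames = source frames × (target rate / source rate) = 267200 × (60)/(24000/1001) = 267200 × 1001/400 = 668668.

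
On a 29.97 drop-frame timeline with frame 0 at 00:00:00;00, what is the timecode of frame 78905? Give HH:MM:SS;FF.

Ten DF minutes hold 17982 frames, so frame 78905 lies in block 4 (frames 71928–89909) with 6977 frames into that block.
The block's first minute is 1800 frames and the rest 1798 each; 6977 frames reaches minute 3, so 4 × 18 + 3 × 2 = 78 labels have been skipped so far.
Adding those back, label number 78905 + 78 = 78983 at 30 labels/s is 2632 s + 23 f = 0 h 43 min 52 s frame 23, i.e. 00:43:52;23.

00:43:52;23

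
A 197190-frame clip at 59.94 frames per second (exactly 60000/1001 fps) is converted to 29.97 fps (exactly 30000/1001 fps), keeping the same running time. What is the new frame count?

Target frames = source frames × (target rate / source rate) = 197190 × (30000/1001)/(60000/1001) = 197190 × 1/2 = 98595.

98595 frames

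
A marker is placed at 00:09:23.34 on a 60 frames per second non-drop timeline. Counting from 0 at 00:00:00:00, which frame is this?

33814

Total seconds to the label: (0 × 3600 + 9 × 60 + 23) = 563.
Frame index = 563 × 60 + 34 = 33814.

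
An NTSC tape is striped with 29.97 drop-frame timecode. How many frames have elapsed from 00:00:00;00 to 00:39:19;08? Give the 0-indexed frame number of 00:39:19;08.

70706

As if non-drop at 30 labels/s: (0 × 3600 + 39 × 60 + 19) × 30 + 8 = 70778.
Minute boundaries passed: 39; those not divisible by 10: 39 − 3 = 36; dropped labels = 2 × 36 = 72.
Actual frame index = 70778 − 72 = 70706.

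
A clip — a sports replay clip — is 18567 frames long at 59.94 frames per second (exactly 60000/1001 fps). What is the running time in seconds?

Running time = 18567 / (60000/1001) = 309.75945 s.

309.75945 seconds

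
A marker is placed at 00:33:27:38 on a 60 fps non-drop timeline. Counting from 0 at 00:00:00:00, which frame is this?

120458

Total seconds to the label: (0 × 3600 + 33 × 60 + 27) = 2007.
Frame index = 2007 × 60 + 38 = 120458.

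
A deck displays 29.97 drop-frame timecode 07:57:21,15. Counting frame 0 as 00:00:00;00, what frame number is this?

Complete 10-minute blocks: 47, each 17982 frames → 845154.
Remaining 7 whole minutes in the current block: 1800 + 6 × 1798 = 12588 frames.
Within the current minute: 21 × 30 + 15 − 2 = 643 (labels ;00/;01 skipped at this minute). Total = 845154 + 12588 + 643 = 858385.

858385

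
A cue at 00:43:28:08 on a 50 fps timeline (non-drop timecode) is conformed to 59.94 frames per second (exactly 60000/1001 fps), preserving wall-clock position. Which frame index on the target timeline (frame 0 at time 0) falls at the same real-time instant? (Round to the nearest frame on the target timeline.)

frame 156333

Source frame index: (0×3600 + 43×60 + 28) × 50 + 8 = 130408.
Real time: 130408 / (50) = 65204/25 s.
Target frame: (65204/25) × (60000/1001) = 156489600/1001 ≈ 156333.267 → 156333.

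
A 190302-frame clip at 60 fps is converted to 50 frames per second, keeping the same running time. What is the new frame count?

Target frames = source frames × (target rate / source rate) = 190302 × (50)/(60) = 190302 × 5/6 = 158585.

158585 frames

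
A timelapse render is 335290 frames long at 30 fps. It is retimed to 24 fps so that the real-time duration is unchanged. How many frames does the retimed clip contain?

268232 frames

Target frames = source frames × (target rate / source rate) = 335290 × (24)/(30) = 335290 × 4/5 = 268232.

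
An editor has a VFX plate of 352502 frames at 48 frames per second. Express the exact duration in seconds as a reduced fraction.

Running time = 352502 ÷ (48) = 352502 × 1/48 = 176251/24 s.

176251/24 seconds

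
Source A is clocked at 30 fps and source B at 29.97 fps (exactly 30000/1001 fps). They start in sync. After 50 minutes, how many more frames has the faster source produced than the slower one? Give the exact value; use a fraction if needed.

50 min = 3000 s.
A emits 30 × 3000 = 90000 frames; B emits 30000/1001 × 3000 = 90000000/1001.
Difference = 90000/1001 frames (≈ 89.9101); B is behind A.

90000/1001 frames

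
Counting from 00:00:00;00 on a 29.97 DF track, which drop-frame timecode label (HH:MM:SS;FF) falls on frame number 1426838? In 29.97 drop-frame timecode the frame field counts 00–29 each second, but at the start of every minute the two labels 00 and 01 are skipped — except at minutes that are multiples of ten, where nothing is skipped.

13:13:28;26

Each 10-minute DF block holds 10 × 60 × 30 − 9 × 2 = 17982 frames. 1426838 ÷ 17982 → 79 full blocks, remainder 6260.
Within the partial block the first minute is 1800 frames and each further minute 1798, so 3 further minute boundaries passed. Total skipped labels = 18 × 79 + 2 × 3 = 1428.
Non-drop label index = 1426838 + 1428 = 1428266; at 30 labels/s that is 13:13:28:26, i.e. DF 13:13:28;26.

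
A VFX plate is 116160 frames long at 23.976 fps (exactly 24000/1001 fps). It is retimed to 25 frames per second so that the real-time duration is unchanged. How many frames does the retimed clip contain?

Target frames = source frames × (target rate / source rate) = 116160 × (25)/(24000/1001) = 116160 × 1001/960 = 121121.

121121 frames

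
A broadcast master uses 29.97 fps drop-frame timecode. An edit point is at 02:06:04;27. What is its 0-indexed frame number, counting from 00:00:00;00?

As if non-drop at 30 labels/s: (2 × 3600 + 6 × 60 + 4) × 30 + 27 = 226947.
Minute boundaries passed: 126; those not divisible by 10: 126 − 12 = 114; dropped labels = 2 × 114 = 228.
Actual frame index = 226947 − 228 = 226719.

226719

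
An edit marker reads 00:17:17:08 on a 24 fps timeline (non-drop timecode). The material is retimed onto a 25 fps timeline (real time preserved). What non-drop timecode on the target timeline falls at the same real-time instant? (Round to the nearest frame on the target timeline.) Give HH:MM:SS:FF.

Source frame index: (0×3600 + 17×60 + 17) × 24 + 8 = 24896.
Real time: 24896 / (24) = 3112/3 s.
Target frame: (3112/3) × (25) = 77800/3 ≈ 25933.333 → 25933.
At 25 labels/s: frame 25933 → 00:17:17:08.

00:17:17:08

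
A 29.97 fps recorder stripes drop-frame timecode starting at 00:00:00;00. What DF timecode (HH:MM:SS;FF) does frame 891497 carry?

08:15:46;09

Ten DF minutes hold 17982 frames, so frame 891497 lies in block 49 (frames 881118–899099) with 10379 frames into that block.
The block's first minute is 1800 frames and the rest 1798 each; 10379 frames reaches minute 5, so 49 × 18 + 5 × 2 = 892 labels have been skipped so far.
Adding those back, label number 891497 + 892 = 892389 at 30 labels/s is 29746 s + 9 f = 8 h 15 min 46 s frame 9, i.e. 08:15:46;09.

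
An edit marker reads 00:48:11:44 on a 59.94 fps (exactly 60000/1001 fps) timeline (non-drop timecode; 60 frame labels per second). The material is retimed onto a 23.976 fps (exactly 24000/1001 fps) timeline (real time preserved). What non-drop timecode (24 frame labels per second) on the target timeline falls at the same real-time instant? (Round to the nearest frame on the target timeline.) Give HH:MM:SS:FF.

Source frame index: (0×3600 + 48×60 + 11) × 60 + 44 = 173504.
Real time: 173504 / (60000/1001) = 5427422/1875 s.
Target frame: (5427422/1875) × (24000/1001) = 347008/5 ≈ 69401.600 → 69402.
At 24 labels/s: frame 69402 → 00:48:11:18.

00:48:11:18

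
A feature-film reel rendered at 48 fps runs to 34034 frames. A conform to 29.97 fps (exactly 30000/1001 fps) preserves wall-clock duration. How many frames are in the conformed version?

Target frames = source frames × (target rate / source rate) = 34034 × (30000/1001)/(48) = 34034 × 625/1001 = 21250.

21250 frames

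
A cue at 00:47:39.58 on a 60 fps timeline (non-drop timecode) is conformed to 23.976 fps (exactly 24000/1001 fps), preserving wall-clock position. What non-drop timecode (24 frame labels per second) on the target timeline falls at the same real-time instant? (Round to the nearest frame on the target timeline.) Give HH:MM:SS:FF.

00:47:37:03

Source frame index: (0×3600 + 47×60 + 39) × 60 + 58 = 171598.
Real time: 171598 / (60) = 85799/30 s.
Target frame: (85799/30) × (24000/1001) = 9805600/143 ≈ 68570.629 → 68571.
At 24 labels/s: frame 68571 → 00:47:37:03.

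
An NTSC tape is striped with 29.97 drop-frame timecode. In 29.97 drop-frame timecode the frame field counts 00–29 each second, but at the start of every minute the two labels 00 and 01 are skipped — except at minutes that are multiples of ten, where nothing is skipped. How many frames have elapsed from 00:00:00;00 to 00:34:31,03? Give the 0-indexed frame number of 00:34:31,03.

As if non-drop at 30 labels/s: (0 × 3600 + 34 × 60 + 31) × 30 + 3 = 62133.
Minute boundaries passed: 34; those not divisible by 10: 34 − 3 = 31; dropped labels = 2 × 31 = 62.
Actual frame index = 62133 − 62 = 62071.

62071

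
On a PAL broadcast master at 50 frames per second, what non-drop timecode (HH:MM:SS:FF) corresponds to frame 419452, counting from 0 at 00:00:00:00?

419452 ÷ 50 = 8389 full seconds, remainder 2 frames.
8389 s = 2 h 19 min 49 s.
Timecode: 02:19:49:02.

02:19:49:02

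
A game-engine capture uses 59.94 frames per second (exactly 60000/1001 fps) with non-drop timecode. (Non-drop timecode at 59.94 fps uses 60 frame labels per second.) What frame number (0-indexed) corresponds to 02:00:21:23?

Total seconds to the label: (2 × 3600 + 0 × 60 + 21) = 7221.
Frame index = 7221 × 60 + 23 = 433283.

433283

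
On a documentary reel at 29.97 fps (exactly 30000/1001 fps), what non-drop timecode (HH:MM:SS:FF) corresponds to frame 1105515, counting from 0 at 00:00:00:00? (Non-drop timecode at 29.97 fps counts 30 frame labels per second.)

10:14:10:15

1105515 ÷ 30 = 36850 full seconds, remainder 15 frames.
36850 s = 10 h 14 min 10 s.
Timecode: 10:14:10:15.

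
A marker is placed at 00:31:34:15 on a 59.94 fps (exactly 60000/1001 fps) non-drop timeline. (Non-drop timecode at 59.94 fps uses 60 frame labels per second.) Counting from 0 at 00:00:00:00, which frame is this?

Total seconds to the label: (0 × 3600 + 31 × 60 + 34) = 1894.
Frame index = 1894 × 60 + 15 = 113655.

frame 113655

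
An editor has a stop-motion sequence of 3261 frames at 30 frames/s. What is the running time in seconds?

Running time = 3261 / (30) = 108.7 s.

108.7 seconds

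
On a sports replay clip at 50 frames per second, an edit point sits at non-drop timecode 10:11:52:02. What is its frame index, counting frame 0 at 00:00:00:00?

frame 1835602

Total seconds to the label: (10 × 3600 + 11 × 60 + 52) = 36712.
Frame index = 36712 × 50 + 2 = 1835602.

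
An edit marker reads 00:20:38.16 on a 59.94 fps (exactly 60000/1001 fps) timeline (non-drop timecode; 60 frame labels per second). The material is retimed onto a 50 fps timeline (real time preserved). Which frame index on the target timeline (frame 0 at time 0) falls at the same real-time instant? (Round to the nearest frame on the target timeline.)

Source frame index: (0×3600 + 20×60 + 38) × 60 + 16 = 74296.
Real time: 74296 / (60000/1001) = 9296287/7500 s.
Target frame: (9296287/7500) × (50) = 9296287/150 ≈ 61975.247 → 61975.

frame 61975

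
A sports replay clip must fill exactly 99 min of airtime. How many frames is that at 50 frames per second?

99 min = 5940 s.
Frames = 5940 × 50 = 297000.

297000 frames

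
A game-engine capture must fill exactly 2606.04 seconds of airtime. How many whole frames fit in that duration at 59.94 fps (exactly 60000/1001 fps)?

Frames = 2606.04 × 60000/1001 = 156362400/1001 ≈ 156206.1938.
Complete frames: 156206.

156206 frames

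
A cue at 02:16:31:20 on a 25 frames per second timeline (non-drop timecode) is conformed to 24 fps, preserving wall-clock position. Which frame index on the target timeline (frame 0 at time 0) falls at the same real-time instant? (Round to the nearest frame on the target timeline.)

frame 196603

Source frame index: (2×3600 + 16×60 + 31) × 25 + 20 = 204795.
Real time: 204795 / (25) = 40959/5 s.
Target frame: (40959/5) × (24) = 983016/5 ≈ 196603.200 → 196603.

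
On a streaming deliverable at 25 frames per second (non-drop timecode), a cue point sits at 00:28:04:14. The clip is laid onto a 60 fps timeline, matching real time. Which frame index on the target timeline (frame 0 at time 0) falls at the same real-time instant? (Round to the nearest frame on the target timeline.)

Source frame index: (0×3600 + 28×60 + 4) × 25 + 14 = 42114.
Real time: 42114 / (25) = 42114/25 s.
Target frame: (42114/25) × (60) = 505368/5 ≈ 101073.600 → 101074.

frame 101074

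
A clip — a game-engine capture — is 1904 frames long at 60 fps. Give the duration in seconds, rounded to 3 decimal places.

Running time = 1904 × 1/60 = 476/15 s ≈ 31.733 s.

31.733 seconds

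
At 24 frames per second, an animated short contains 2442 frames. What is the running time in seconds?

Running time = 2442 / (24) = 101.75 s.

101.75 seconds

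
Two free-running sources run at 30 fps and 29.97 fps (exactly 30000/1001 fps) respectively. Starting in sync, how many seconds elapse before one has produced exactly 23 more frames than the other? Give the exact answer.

The gap grows by |30000/1001 − 30| = 30/1001 frames per second.
Time for a 23-frame gap: 23 ÷ (30/1001) = 23023/30 s.

23023/30 seconds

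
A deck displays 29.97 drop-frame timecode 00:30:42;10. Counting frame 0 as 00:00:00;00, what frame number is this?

As if non-drop at 30 labels/s: (0 × 3600 + 30 × 60 + 42) × 30 + 10 = 55270.
Minute boundaries passed: 30; those not divisible by 10: 30 − 3 = 27; dropped labels = 2 × 27 = 54.
Actual frame index = 55270 − 54 = 55216.

55216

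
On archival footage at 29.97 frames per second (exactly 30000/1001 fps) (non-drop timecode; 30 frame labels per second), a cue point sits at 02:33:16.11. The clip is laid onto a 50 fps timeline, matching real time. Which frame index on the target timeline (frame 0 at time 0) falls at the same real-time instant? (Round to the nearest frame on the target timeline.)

Source frame index: (2×3600 + 33×60 + 16) × 30 + 11 = 275891.
Real time: 275891 / (30000/1001) = 276166891/30000 s.
Target frame: (276166891/30000) × (50) = 276166891/600 ≈ 460278.152 → 460278.

frame 460278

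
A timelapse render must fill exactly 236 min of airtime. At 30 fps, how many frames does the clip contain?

236 min = 14160 s.
Frames = 14160 × 30 = 424800.

424800 frames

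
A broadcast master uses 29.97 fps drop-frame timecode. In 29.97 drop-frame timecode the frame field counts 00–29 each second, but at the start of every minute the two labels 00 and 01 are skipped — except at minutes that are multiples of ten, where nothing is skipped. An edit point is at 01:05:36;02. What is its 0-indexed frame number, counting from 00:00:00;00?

117964

As if non-drop at 30 labels/s: (1 × 3600 + 5 × 60 + 36) × 30 + 2 = 118082.
Minute boundaries passed: 65; those not divisible by 10: 65 − 6 = 59; dropped labels = 2 × 59 = 118.
Actual frame index = 118082 − 118 = 117964.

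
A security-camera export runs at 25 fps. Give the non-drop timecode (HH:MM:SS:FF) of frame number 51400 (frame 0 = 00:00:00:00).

00:34:16:00

51400 ÷ 25 = 2056 full seconds, remainder 0 frames.
2056 s = 0 h 34 min 16 s.
Timecode: 00:34:16:00.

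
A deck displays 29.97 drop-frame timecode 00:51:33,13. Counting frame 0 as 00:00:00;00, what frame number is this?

92711

As if non-drop at 30 labels/s: (0 × 3600 + 51 × 60 + 33) × 30 + 13 = 92803.
Minute boundaries passed: 51; those not divisible by 10: 51 − 5 = 46; dropped labels = 2 × 46 = 92.
Actual frame index = 92803 − 92 = 92711.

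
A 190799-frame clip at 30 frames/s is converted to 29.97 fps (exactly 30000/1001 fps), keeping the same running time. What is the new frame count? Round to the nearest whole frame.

190608 frames

Frames at target rate = 190799 × (30000/1001) / (30) = 27257000/143 ≈ 190608.392.
Nearest whole frame: 190608.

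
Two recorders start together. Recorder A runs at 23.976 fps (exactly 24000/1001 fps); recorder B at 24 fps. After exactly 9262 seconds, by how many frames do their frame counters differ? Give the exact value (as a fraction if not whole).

A emits 24000/1001 × 9262 = 20208000/91 frames; B emits 24 × 9262 = 222288.
Difference = 20208/91 frames (≈ 222.0659); B is ahead of A.

20208/91 frames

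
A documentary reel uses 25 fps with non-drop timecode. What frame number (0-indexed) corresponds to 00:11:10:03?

frame 16753

Total seconds to the label: (0 × 3600 + 11 × 60 + 10) = 670.
Frame index = 670 × 25 + 3 = 16753.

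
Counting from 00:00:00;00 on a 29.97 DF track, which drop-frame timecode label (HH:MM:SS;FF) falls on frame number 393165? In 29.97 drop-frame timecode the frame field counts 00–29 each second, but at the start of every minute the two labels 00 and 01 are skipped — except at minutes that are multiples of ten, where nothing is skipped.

Ten DF minutes hold 17982 frames, so frame 393165 lies in block 21 (frames 377622–395603) with 15543 frames into that block.
The block's first minute is 1800 frames and the rest 1798 each; 15543 frames reaches minute 8, so 21 × 18 + 8 × 2 = 394 labels have been skipped so far.
Adding those back, label number 393165 + 394 = 393559 at 30 labels/s is 13118 s + 19 f = 3 h 38 min 38 s frame 19, i.e. 03:38:38;19.

03:38:38;19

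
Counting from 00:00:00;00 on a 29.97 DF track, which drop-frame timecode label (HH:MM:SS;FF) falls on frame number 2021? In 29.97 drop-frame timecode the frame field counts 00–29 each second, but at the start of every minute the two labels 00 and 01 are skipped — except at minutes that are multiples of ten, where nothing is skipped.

00:01:07;13

Ten DF minutes hold 17982 frames, so frame 2021 lies in block 0 (frames 0–17981) with 2021 frames into that block.
The block's first minute is 1800 frames and the rest 1798 each; 2021 frames reaches minute 1, so 0 × 18 + 1 × 2 = 2 labels have been skipped so far.
Adding those back, label number 2021 + 2 = 2023 at 30 labels/s is 67 s + 13 f = 0 h 1 min 7 s frame 13, i.e. 00:01:07;13.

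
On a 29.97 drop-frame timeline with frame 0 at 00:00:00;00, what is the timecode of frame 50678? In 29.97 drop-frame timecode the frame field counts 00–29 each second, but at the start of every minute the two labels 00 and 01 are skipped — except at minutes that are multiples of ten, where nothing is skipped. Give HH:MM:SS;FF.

00:28:11;00

Ten DF minutes hold 17982 frames, so frame 50678 lies in block 2 (frames 35964–53945) with 14714 frames into that block.
The block's first minute is 1800 frames and the rest 1798 each; 14714 frames reaches minute 8, so 2 × 18 + 8 × 2 = 52 labels have been skipped so far.
Adding those back, label number 50678 + 52 = 50730 at 30 labels/s is 1691 s + 0 f = 0 h 28 min 11 s frame 0, i.e. 00:28:11;00.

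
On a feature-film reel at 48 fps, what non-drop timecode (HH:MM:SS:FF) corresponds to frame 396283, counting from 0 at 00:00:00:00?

396283 ÷ 48 = 8255 full seconds, remainder 43 frames.
8255 s = 2 h 17 min 35 s.
Timecode: 02:17:35:43.

02:17:35:43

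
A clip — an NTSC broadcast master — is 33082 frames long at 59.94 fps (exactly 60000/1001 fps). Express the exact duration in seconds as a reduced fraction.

Running time = 33082 ÷ (60000/1001) = 33082 × 1001/60000 = 16557541/30000 s.

16557541/30000 seconds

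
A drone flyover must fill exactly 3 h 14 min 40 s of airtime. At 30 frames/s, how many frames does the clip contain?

350400 frames

3 h 14 min 40 s = 11680 s.
Frames = 11680 × 30 = 350400.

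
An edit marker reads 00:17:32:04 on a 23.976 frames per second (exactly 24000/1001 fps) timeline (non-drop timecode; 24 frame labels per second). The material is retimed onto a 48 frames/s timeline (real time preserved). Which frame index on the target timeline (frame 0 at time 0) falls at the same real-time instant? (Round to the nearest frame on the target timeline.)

Source frame index: (0×3600 + 17×60 + 32) × 24 + 4 = 25252.
Real time: 25252 / (24000/1001) = 6319313/6000 s.
Target frame: (6319313/6000) × (48) = 6319313/125 ≈ 50554.504 → 50555.

frame 50555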